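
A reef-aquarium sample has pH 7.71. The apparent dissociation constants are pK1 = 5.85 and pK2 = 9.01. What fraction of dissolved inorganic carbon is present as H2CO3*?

α₀ = 1 / (1 + K1/[H⁺] + K1K2/[H⁺]²) = 1 / (1 + 10^+1.86 + 10^+0.56)
   = 1 / (1 + 72.444 + 3.6308) = 1/77.074 = 0.01297

α₀ = 0.0130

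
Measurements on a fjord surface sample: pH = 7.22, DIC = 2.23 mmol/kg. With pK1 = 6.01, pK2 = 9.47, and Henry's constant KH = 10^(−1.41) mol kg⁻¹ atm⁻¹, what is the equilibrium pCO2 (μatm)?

pCO2 = 3310 μatm

α₀ = 1 / (1 + K1/[H⁺] + K1K2/[H⁺]²) = 1 / (1 + 10^+1.21 + 10^-1.04)
   = 1 / (1 + 16.218 + 0.091201) = 1/17.309 = 0.05777
[CO2*] = α₀ × DIC = 0.05777 × 2.23 = 0.1288 mmol/kg
pCO2 = [CO2*]/KH = 1.288×10^-4 / 3.890×10^-2 = 3310 μatm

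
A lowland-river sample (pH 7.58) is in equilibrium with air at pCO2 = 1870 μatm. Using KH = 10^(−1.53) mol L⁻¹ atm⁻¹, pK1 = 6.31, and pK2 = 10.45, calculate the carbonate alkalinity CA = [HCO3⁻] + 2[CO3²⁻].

CA = 1.03 mmol/L

[CO2*] = KH · pCO2 = 10^(−1.53) × 1870×10^-6 = 5.519×10^-5 mol/L
α₀ = 1/(1 + K1/[H⁺] + K1K2/[H⁺]²) = 1/(1 + 10^+1.27 + 10^-1.60) = 0.05090
DIC = [CO2*]/α₀ = 5.519×10^-5 / 0.05090 = 1.084 mmol/L
CA = (α₁ + 2α₂)·DIC = (0.9478 + 2×0.001279) × 1.084 = 1.03 mmol/L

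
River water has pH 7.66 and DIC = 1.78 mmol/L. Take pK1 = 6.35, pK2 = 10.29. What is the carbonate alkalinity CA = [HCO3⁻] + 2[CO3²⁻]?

CA = 1.70 mmol/L

CA = [HCO3⁻] + 2[CO3²⁻] = (α₁ + 2α₂)·DIC
At pH 7.66: [H⁺]/K1 = 10^-1.31 = 0.048978, K2/[H⁺] = 10^-2.63 = 0.0023442
α₁ = 1/(1 + 0.048978 + 0.0023442) = 1/1.0513 = 0.9512; α₂ = α₁·K2/[H⁺] = 0.002230
α₁ + 2α₂ = 0.9556
CA = 0.9556 × 1.78 = 1.70 mmol/L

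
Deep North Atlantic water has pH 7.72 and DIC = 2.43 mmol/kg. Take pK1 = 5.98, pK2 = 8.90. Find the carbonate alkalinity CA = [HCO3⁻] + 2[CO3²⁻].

CA = 2.54 mmol/kg

CA = [HCO3⁻] + 2[CO3²⁻] = (α₁ + 2α₂)·DIC
At pH 7.72: [H⁺]/K1 = 10^-1.74 = 0.018197, K2/[H⁺] = 10^-1.18 = 0.066069
α₁ = 1/(1 + 0.018197 + 0.066069) = 1/1.0843 = 0.9223; α₂ = α₁·K2/[H⁺] = 0.06093
α₁ + 2α₂ = 1.0442
CA = 1.0442 × 2.43 = 2.54 mmol/kg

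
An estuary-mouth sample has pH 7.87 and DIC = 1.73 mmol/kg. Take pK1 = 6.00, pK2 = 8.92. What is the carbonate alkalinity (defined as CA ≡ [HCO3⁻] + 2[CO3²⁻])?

CA = 1.85 mmol/kg

CA = [HCO3⁻] + 2[CO3²⁻] = (α₁ + 2α₂)·DIC
At pH 7.87: [H⁺]/K1 = 10^-1.87 = 0.013490, K2/[H⁺] = 10^-1.05 = 0.089125
α₁ = 1/(1 + 0.013490 + 0.089125) = 1/1.1026 = 0.9069; α₂ = α₁·K2/[H⁺] = 0.08083
α₁ + 2α₂ = 1.0686
CA = 1.0686 × 1.73 = 1.85 mmol/kg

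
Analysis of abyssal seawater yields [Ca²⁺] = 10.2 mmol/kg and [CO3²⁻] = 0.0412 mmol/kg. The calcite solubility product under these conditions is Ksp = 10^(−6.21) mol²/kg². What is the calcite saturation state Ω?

Ω = 0.682

Ksp = 10^(−6.21) = 6.166×10^-7
Ω = [Ca²⁺][CO3²⁻]/Ksp = (10.2×10^-3)(0.0412×10^-3) / 6.166×10^-7 = 0.682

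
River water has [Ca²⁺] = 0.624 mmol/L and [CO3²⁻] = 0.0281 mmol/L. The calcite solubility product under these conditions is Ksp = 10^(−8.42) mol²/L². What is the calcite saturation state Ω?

Ω = 4.61

Ksp = 10^(−8.42) = 3.802×10^-9
Ω = [Ca²⁺][CO3²⁻]/Ksp = (0.624×10^-3)(0.0281×10^-3) / 3.802×10^-9 = 4.61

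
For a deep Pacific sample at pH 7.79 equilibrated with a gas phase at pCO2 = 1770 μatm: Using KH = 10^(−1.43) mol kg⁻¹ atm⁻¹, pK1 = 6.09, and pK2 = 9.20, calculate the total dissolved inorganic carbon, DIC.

[CO2*] = KH · pCO2 = 10^(−1.43) × 1770×10^-6 = 6.576×10^-5 mol/kg
α₀ = 1/(1 + K1/[H⁺] + K1K2/[H⁺]²) = 1/(1 + 10^+1.70 + 10^+0.29) = 0.01884
DIC = [CO2*]/α₀ = 6.576×10^-5 / 0.01884 = 3.49 mmol/kg

DIC = 3.49 mmol/kg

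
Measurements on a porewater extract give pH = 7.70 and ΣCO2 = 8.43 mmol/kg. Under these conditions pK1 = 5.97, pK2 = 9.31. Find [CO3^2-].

[CO3²⁻] = 0.198 mmol/kg

α₂ = 1 / (1 + [H⁺]/K2 + [H⁺]²/(K1K2)) = 1 / (1 + 10^+1.61 + 10^-0.12)
   = 1 / (1 + 40.738 + 0.75858) = 1/42.497 = 0.02353
[CO3²⁻] = α₂ × DIC = 0.02353 × 8.43 = 0.198 mmol/kg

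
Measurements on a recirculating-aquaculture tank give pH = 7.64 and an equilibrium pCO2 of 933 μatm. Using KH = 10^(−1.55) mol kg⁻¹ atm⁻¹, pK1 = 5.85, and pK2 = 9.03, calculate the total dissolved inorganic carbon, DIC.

[CO2*] = KH · pCO2 = 10^(−1.55) × 933×10^-6 = 2.630×10^-5 mol/kg
α₀ = 1/(1 + K1/[H⁺] + K1K2/[H⁺]²) = 1/(1 + 10^+1.79 + 10^+0.40) = 0.01534
DIC = [CO2*]/α₀ = 2.630×10^-5 / 0.01534 = 1.71 mmol/kg

DIC = 1.71 mmol/kg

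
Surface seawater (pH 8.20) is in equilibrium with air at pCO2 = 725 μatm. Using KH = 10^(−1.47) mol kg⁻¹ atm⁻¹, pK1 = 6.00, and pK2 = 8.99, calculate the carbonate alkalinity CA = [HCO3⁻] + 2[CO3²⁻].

CA = 5.16 mmol/kg

[CO2*] = KH · pCO2 = 10^(−1.47) × 725×10^-6 = 2.457×10^-5 mol/kg
α₀ = 1/(1 + K1/[H⁺] + K1K2/[H⁺]²) = 1/(1 + 10^+2.20 + 10^+1.41) = 0.005400
DIC = [CO2*]/α₀ = 2.457×10^-5 / 0.005400 = 4.549 mmol/kg
CA = (α₁ + 2α₂)·DIC = (0.8558 + 2×0.1388) × 4.549 = 5.16 mmol/kg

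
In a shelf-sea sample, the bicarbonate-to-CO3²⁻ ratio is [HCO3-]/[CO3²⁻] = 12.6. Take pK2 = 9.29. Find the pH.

pH = 8.19

From K2 = [H⁺][CO3²⁻]/[HCO3-]:  pH = pK2 − log₁₀([HCO3-]/[CO3²⁻])
log₁₀(12.6) = +1.100
pH = 9.29 − (+1.100) = 8.19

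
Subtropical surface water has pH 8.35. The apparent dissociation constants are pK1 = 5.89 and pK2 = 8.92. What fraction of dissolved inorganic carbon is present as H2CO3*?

α₀ = 1 / (1 + K1/[H⁺] + K1K2/[H⁺]²) = 1 / (1 + 10^+2.46 + 10^+1.89)
   = 1 / (1 + 288.40 + 77.625) = 1/367.03 = 0.002725

α₀ = 0.00272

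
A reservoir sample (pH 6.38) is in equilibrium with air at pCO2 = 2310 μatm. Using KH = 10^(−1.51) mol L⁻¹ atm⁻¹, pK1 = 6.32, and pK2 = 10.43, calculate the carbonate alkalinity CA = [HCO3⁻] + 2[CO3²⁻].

[CO2*] = KH · pCO2 = 10^(−1.51) × 2310×10^-6 = 7.139×10^-5 mol/L
α₀ = 1/(1 + K1/[H⁺] + K1K2/[H⁺]²) = 1/(1 + 10^+0.06 + 10^-3.99) = 0.4655
DIC = [CO2*]/α₀ = 7.139×10^-5 / 0.4655 = 0.1534 mmol/L
CA = (α₁ + 2α₂)·DIC = (0.5345 + 2×4.763×10^-5) × 0.1534 = 0.0820 mmol/L

CA = 0.0820 mmol/L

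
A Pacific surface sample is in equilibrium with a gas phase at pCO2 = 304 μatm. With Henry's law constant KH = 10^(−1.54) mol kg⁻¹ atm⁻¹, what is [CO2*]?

KH = 10^(−1.54) = 2.884×10^-2 mol kg⁻¹ atm⁻¹
[CO2*] = KH · pCO2 = 2.884×10^-2 × 304×10^-6 atm = 8.77×10^-6 mol/kg

[CO2*] = 8.77 μmol/kg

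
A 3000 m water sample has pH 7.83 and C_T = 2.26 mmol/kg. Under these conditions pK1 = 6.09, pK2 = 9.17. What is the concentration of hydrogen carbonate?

α₁ = 1 / (1 + [H⁺]/K1 + K2/[H⁺]) = 1 / (1 + 10^-1.74 + 10^-1.34)
   = 1 / (1 + 0.018197 + 0.045709) = 1/1.0639 = 0.9399
[HCO3⁻] = α₁ × DIC = 0.9399 × 2.26 = 2.12 mmol/kg

[HCO3⁻] = 2.12 mmol/kg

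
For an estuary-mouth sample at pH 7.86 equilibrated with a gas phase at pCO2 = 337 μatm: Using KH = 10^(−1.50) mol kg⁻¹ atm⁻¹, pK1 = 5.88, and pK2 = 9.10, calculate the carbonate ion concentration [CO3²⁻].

[CO2*] = KH · pCO2 = 10^(−1.50) × 337×10^-6 = 1.066×10^-5 mol/kg
α₀ = 1/(1 + K1/[H⁺] + K1K2/[H⁺]²) = 1/(1 + 10^+1.98 + 10^+0.74) = 0.009804
DIC = [CO2*]/α₀ = 1.066×10^-5 / 0.009804 = 1.087 mmol/kg
[CO3²⁻] = α₂·DIC; α₂ = 0.05388, so [CO3²⁻] = 0.05388 × 1.087 = 0.0586 mmol/kg

[CO3²⁻] = 0.0586 mmol/kg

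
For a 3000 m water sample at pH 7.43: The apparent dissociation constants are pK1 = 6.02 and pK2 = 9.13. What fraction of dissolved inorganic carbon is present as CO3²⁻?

α₂ = 0.0188

α₂ = 1 / (1 + [H⁺]/K2 + [H⁺]²/(K1K2)) = 1 / (1 + 10^+1.70 + 10^+0.29)
   = 1 / (1 + 50.119 + 1.9498) = 1/53.069 = 0.01884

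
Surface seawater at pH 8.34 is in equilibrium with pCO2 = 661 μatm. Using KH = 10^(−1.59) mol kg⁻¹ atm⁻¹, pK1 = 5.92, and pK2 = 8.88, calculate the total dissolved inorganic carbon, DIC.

DIC = 5.77 mmol/kg

[CO2*] = KH · pCO2 = 10^(−1.59) × 661×10^-6 = 1.699×10^-5 mol/kg
α₀ = 1/(1 + K1/[H⁺] + K1K2/[H⁺]²) = 1/(1 + 10^+2.42 + 10^+1.88) = 0.002942
DIC = [CO2*]/α₀ = 1.699×10^-5 / 0.002942 = 5.77 mmol/kg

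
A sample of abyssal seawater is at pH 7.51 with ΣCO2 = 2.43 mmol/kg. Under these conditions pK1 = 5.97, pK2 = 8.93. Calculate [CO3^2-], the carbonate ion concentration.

α₂ = 1 / (1 + [H⁺]/K2 + [H⁺]²/(K1K2)) = 1 / (1 + 10^+1.42 + 10^-0.12)
   = 1 / (1 + 26.303 + 0.75858) = 1/28.061 = 0.03564
[CO3²⁻] = α₂ × DIC = 0.03564 × 2.43 = 0.0866 mmol/kg

[CO3²⁻] = 0.0866 mmol/kg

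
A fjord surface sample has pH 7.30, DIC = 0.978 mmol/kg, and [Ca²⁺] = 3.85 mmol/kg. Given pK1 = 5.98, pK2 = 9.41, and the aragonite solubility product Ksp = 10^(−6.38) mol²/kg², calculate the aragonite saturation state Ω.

Ω = 0.0664

α₂ = 1 / (1 + [H⁺]/K2 + [H⁺]²/(K1K2)) = 1 / (1 + 10^+2.11 + 10^+0.79)
   = 1 / (1 + 128.82 + 6.1660) = 1/135.99 = 0.007353
[CO3²⁻] = α₂ × DIC = 0.007353 × 0.978 = 0.007192 mmol/kg = 7.192 μmol/kg
Ksp = 10^(−6.38) = 4.169×10^-7
Ω = [Ca²⁺][CO3²⁻]/Ksp = (3.85×10^-3)(7.192×10^-6) / 4.169×10^-7 = 0.0664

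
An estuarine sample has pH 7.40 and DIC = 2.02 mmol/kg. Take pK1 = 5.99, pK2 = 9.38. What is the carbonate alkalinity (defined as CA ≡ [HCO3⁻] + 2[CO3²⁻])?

CA = [HCO3⁻] + 2[CO3²⁻] = (α₁ + 2α₂)·DIC
At pH 7.40: [H⁺]/K1 = 10^-1.41 = 0.038905, K2/[H⁺] = 10^-1.98 = 0.010471
α₁ = 1/(1 + 0.038905 + 0.010471) = 1/1.0494 = 0.9529; α₂ = α₁·K2/[H⁺] = 0.009979
α₁ + 2α₂ = 0.9729
CA = 0.9729 × 2.02 = 1.97 mmol/kg

CA = 1.97 mmol/kg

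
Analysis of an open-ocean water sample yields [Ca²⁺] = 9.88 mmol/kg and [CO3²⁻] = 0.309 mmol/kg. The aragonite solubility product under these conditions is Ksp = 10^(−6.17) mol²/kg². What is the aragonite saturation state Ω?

Ω = 4.52

Ksp = 10^(−6.17) = 6.761×10^-7
Ω = [Ca²⁺][CO3²⁻]/Ksp = (9.88×10^-3)(0.309×10^-3) / 6.761×10^-7 = 4.52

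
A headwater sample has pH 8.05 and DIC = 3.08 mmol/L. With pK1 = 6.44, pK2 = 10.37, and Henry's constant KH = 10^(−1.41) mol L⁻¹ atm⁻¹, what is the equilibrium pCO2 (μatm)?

α₀ = 1 / (1 + K1/[H⁺] + K1K2/[H⁺]²) = 1 / (1 + 10^+1.61 + 10^-0.71)
   = 1 / (1 + 40.738 + 0.19498) = 1/41.933 = 0.02385
[CO2*] = α₀ × DIC = 0.02385 × 3.08 = 0.07345 mmol/L
pCO2 = [CO2*]/KH = 7.345×10^-5 / 3.890×10^-2 = 1890 μatm

pCO2 = 1890 μatm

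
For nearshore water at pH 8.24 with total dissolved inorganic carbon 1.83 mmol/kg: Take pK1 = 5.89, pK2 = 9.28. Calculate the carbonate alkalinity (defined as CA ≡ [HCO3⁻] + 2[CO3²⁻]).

CA = 1.97 mmol/kg

CA = [HCO3⁻] + 2[CO3²⁻] = (α₁ + 2α₂)·DIC
At pH 8.24: [H⁺]/K1 = 10^-2.35 = 0.0044668, K2/[H⁺] = 10^-1.04 = 0.091201
α₁ = 1/(1 + 0.0044668 + 0.091201) = 1/1.0957 = 0.9127; α₂ = α₁·K2/[H⁺] = 0.08324
α₁ + 2α₂ = 1.0792
CA = 1.0792 × 1.83 = 1.97 mmol/kg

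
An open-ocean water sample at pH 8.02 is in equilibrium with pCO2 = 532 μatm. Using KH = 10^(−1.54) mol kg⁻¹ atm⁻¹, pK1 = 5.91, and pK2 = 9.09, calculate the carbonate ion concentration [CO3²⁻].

[CO2*] = KH · pCO2 = 10^(−1.54) × 532×10^-6 = 1.534×10^-5 mol/kg
α₀ = 1/(1 + K1/[H⁺] + K1K2/[H⁺]²) = 1/(1 + 10^+2.11 + 10^+1.04) = 0.007103
DIC = [CO2*]/α₀ = 1.534×10^-5 / 0.007103 = 2.160 mmol/kg
[CO3²⁻] = α₂·DIC; α₂ = 0.07788, so [CO3²⁻] = 0.07788 × 2.160 = 0.168 mmol/kg

[CO3²⁻] = 0.168 mmol/kg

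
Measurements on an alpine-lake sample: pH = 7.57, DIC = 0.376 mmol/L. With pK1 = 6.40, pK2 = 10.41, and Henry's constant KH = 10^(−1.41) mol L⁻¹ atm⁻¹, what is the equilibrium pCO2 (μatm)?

pCO2 = 611 μatm

α₀ = 1 / (1 + K1/[H⁺] + K1K2/[H⁺]²) = 1 / (1 + 10^+1.17 + 10^-1.67)
   = 1 / (1 + 14.791 + 0.021380) = 1/15.812 = 0.06324
[CO2*] = α₀ × DIC = 0.06324 × 0.376 = 0.02378 mmol/L
pCO2 = [CO2*]/KH = 2.378×10^-5 / 3.890×10^-2 = 611 μatm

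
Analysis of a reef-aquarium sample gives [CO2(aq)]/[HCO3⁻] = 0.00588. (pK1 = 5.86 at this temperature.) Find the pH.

pH = 8.09

From K1 = [H⁺][HCO3⁻]/[CO2(aq)]:  pH = pK1 − log₁₀([CO2(aq)]/[HCO3⁻])
log₁₀(0.00588) = -2.231
pH = 5.86 − (-2.231) = 8.09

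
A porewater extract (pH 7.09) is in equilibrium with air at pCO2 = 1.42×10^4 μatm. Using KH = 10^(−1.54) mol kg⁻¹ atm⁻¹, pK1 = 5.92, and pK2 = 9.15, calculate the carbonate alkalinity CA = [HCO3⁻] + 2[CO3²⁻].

[CO2*] = KH · pCO2 = 10^(−1.54) × 1.42×10^4×10^-6 = 4.095×10^-4 mol/kg
α₀ = 1/(1 + K1/[H⁺] + K1K2/[H⁺]²) = 1/(1 + 10^+1.17 + 10^-0.89) = 0.06281
DIC = [CO2*]/α₀ = 4.095×10^-4 / 0.06281 = 6.520 mmol/kg
CA = (α₁ + 2α₂)·DIC = (0.9291 + 2×0.008092) × 6.520 = 6.16 mmol/kg

CA = 6.16 mmol/kg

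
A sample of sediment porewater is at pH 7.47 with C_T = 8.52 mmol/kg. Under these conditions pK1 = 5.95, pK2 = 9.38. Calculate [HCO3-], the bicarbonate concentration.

[HCO3⁻] = 8.17 mmol/kg

α₁ = 1 / (1 + [H⁺]/K1 + K2/[H⁺]) = 1 / (1 + 10^-1.52 + 10^-1.91)
   = 1 / (1 + 0.030200 + 0.012303) = 1/1.0425 = 0.9592
[HCO3⁻] = α₁ × DIC = 0.9592 × 8.52 = 8.17 mmol/kg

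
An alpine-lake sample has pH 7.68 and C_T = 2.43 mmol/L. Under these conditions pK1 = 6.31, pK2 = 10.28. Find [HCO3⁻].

α₁ = 1 / (1 + [H⁺]/K1 + K2/[H⁺]) = 1 / (1 + 10^-1.37 + 10^-2.60)
   = 1 / (1 + 0.042658 + 0.0025119) = 1/1.0452 = 0.9568
[HCO3⁻] = α₁ × DIC = 0.9568 × 2.43 = 2.32 mmol/L

[HCO3⁻] = 2.32 mmol/L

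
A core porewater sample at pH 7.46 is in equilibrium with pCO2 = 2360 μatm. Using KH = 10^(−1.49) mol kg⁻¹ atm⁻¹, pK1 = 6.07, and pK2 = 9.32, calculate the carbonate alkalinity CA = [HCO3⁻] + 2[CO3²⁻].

[CO2*] = KH · pCO2 = 10^(−1.49) × 2360×10^-6 = 7.637×10^-5 mol/kg
α₀ = 1/(1 + K1/[H⁺] + K1K2/[H⁺]²) = 1/(1 + 10^+1.39 + 10^-0.47) = 0.03863
DIC = [CO2*]/α₀ = 7.637×10^-5 / 0.03863 = 1.977 mmol/kg
CA = (α₁ + 2α₂)·DIC = (0.9483 + 2×0.01309) × 1.977 = 1.93 mmol/kg

CA = 1.93 mmol/kg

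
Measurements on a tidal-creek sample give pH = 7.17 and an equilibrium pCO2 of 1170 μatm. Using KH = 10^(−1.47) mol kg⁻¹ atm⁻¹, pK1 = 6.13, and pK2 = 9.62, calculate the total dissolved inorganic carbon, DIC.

[CO2*] = KH · pCO2 = 10^(−1.47) × 1170×10^-6 = 3.964×10^-5 mol/kg
α₀ = 1/(1 + K1/[H⁺] + K1K2/[H⁺]²) = 1/(1 + 10^+1.04 + 10^-1.41) = 0.08331
DIC = [CO2*]/α₀ = 3.964×10^-5 / 0.08331 = 0.476 mmol/kg

DIC = 0.476 mmol/kg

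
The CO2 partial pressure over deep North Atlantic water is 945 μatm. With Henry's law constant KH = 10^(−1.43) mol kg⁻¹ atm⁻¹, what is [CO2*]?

KH = 10^(−1.43) = 3.715×10^-2 mol kg⁻¹ atm⁻¹
[CO2*] = KH · pCO2 = 3.715×10^-2 × 945×10^-6 atm = 3.51×10^-5 mol/kg

[CO2*] = 35.1 μmol/kg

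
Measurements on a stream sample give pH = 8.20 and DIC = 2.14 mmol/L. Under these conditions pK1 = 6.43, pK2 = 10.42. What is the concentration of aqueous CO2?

α₀ = 1 / (1 + K1/[H⁺] + K1K2/[H⁺]²) = 1 / (1 + 10^+1.77 + 10^-0.45)
   = 1 / (1 + 58.884 + 0.35481) = 1/60.239 = 0.01660
[CO2*] = α₀ × DIC = 0.01660 × 2.14 = 0.0355 mmol/L

[CO2*] = 0.0355 mmol/L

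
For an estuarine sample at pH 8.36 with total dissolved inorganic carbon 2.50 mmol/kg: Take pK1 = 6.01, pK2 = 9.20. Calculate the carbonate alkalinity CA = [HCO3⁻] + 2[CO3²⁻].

CA = [HCO3⁻] + 2[CO3²⁻] = (α₁ + 2α₂)·DIC
At pH 8.36: [H⁺]/K1 = 10^-2.35 = 0.0044668, K2/[H⁺] = 10^-0.84 = 0.14454
α₁ = 1/(1 + 0.0044668 + 0.14454) = 1/1.1490 = 0.8703; α₂ = α₁·K2/[H⁺] = 0.1258
α₁ + 2α₂ = 1.1219
CA = 1.1219 × 2.50 = 2.80 mmol/kg

CA = 2.80 mmol/kg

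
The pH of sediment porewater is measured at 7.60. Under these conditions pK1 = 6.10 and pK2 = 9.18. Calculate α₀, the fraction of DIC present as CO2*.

α₀ = 0.0299

α₀ = 1 / (1 + K1/[H⁺] + K1K2/[H⁺]²) = 1 / (1 + 10^+1.50 + 10^-0.08)
   = 1 / (1 + 31.623 + 0.83176) = 1/33.455 = 0.02989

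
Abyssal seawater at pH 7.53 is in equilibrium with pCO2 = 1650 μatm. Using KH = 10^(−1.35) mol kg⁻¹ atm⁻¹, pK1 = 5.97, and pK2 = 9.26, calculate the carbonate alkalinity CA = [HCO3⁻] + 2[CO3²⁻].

[CO2*] = KH · pCO2 = 10^(−1.35) × 1650×10^-6 = 7.370×10^-5 mol/kg
α₀ = 1/(1 + K1/[H⁺] + K1K2/[H⁺]²) = 1/(1 + 10^+1.56 + 10^-0.17) = 0.02633
DIC = [CO2*]/α₀ = 7.370×10^-5 / 0.02633 = 2.800 mmol/kg
CA = (α₁ + 2α₂)·DIC = (0.9559 + 2×0.01780) × 2.800 = 2.78 mmol/kg

CA = 2.78 mmol/kg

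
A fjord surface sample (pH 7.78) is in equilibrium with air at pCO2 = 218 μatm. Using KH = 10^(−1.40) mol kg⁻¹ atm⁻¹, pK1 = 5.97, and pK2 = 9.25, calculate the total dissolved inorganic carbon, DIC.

DIC = 0.588 mmol/kg

[CO2*] = KH · pCO2 = 10^(−1.40) × 218×10^-6 = 8.679×10^-6 mol/kg
α₀ = 1/(1 + K1/[H⁺] + K1K2/[H⁺]²) = 1/(1 + 10^+1.81 + 10^+0.34) = 0.01476
DIC = [CO2*]/α₀ = 8.679×10^-6 / 0.01476 = 0.588 mmol/kg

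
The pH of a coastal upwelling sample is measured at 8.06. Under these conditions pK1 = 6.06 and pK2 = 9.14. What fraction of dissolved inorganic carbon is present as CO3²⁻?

α₂ = 0.0761

α₂ = 1 / (1 + [H⁺]/K2 + [H⁺]²/(K1K2)) = 1 / (1 + 10^+1.08 + 10^-0.92)
   = 1 / (1 + 12.023 + 0.12023) = 1/13.143 = 0.07609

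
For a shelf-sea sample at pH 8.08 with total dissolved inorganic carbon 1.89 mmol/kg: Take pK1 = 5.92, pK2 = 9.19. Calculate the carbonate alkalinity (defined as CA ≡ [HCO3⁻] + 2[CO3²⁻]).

CA = [HCO3⁻] + 2[CO3²⁻] = (α₁ + 2α₂)·DIC
At pH 8.08: [H⁺]/K1 = 10^-2.16 = 0.0069183, K2/[H⁺] = 10^-1.11 = 0.077625
α₁ = 1/(1 + 0.0069183 + 0.077625) = 1/1.0845 = 0.9220; α₂ = α₁·K2/[H⁺] = 0.07157
α₁ + 2α₂ = 1.0652
CA = 1.0652 × 1.89 = 2.01 mmol/kg

CA = 2.01 mmol/kg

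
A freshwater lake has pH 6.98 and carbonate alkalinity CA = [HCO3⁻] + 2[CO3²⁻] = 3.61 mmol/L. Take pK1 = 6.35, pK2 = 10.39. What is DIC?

DIC = 4.45 mmol/L

CA = [HCO3⁻] + 2[CO3²⁻] = (α₁ + 2α₂)·DIC
At pH 6.98: [H⁺]/K1 = 10^-0.63 = 0.23442, K2/[H⁺] = 10^-3.41 = 0.00038905
α₁ = 1/(1 + 0.23442 + 0.00038905) = 1/1.2348 = 0.8098; α₂ = α₁·K2/[H⁺] = 0.0003151
α₁ + 2α₂ = 0.8105
DIC = CA / (α₁ + 2α₂) = 3.61 / 0.8105 = 4.45 mmol/L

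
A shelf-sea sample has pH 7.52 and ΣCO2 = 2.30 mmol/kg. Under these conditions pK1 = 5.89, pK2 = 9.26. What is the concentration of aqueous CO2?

α₀ = 1 / (1 + K1/[H⁺] + K1K2/[H⁺]²) = 1 / (1 + 10^+1.63 + 10^-0.11)
   = 1 / (1 + 42.658 + 0.77625) = 1/44.434 = 0.02251
[CO2*] = α₀ × DIC = 0.02251 × 2.30 = 0.0518 mmol/kg

[CO2*] = 0.0518 mmol/kg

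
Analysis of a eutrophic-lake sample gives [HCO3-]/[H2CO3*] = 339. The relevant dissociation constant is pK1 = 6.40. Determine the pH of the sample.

pH = 8.93

From K1 = [H⁺][HCO3-]/[H2CO3*]:  pH = pK1 + log₁₀([HCO3-]/[H2CO3*])
log₁₀(339) = +2.530
pH = 6.40 + (+2.530) = 8.93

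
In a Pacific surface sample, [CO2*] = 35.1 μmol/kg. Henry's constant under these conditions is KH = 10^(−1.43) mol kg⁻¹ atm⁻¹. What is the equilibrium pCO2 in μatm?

KH = 10^(−1.43) = 3.715×10^-2 mol kg⁻¹ atm⁻¹
pCO2 = [CO2*]/KH = 35.1×10^-6 / 3.715×10^-2 = 9.45×10^-4 atm = 945 μatm

pCO2 = 945 μatm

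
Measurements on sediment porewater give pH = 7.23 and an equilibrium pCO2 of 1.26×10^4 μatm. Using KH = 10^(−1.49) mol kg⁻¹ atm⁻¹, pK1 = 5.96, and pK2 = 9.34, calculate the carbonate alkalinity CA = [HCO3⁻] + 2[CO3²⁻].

[CO2*] = KH · pCO2 = 10^(−1.49) × 1.26×10^4×10^-6 = 4.077×10^-4 mol/kg
α₀ = 1/(1 + K1/[H⁺] + K1K2/[H⁺]²) = 1/(1 + 10^+1.27 + 10^-0.84) = 0.05059
DIC = [CO2*]/α₀ = 4.077×10^-4 / 0.05059 = 8.059 mmol/kg
CA = (α₁ + 2α₂)·DIC = (0.9421 + 2×0.007313) × 8.059 = 7.71 mmol/kg

CA = 7.71 mmol/kg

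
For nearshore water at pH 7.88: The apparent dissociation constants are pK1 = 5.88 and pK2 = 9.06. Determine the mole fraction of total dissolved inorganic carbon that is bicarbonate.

α₁ = 1 / (1 + [H⁺]/K1 + K2/[H⁺]) = 1 / (1 + 10^-2.00 + 10^-1.18)
   = 1 / (1 + 0.010000 + 0.066069) = 1/1.0761 = 0.9293

α₁ = 0.929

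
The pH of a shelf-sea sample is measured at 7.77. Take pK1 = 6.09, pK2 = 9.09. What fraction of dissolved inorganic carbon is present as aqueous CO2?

α₀ = 0.0195

α₀ = 1 / (1 + K1/[H⁺] + K1K2/[H⁺]²) = 1 / (1 + 10^+1.68 + 10^+0.36)
   = 1 / (1 + 47.863 + 2.2909) = 1/51.154 = 0.01955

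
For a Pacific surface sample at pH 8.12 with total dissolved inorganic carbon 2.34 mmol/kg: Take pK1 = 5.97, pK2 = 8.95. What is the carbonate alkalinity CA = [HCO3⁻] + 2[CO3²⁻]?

CA = 2.63 mmol/kg

CA = [HCO3⁻] + 2[CO3²⁻] = (α₁ + 2α₂)·DIC
At pH 8.12: [H⁺]/K1 = 10^-2.15 = 0.0070795, K2/[H⁺] = 10^-0.83 = 0.14791
α₁ = 1/(1 + 0.0070795 + 0.14791) = 1/1.1550 = 0.8658; α₂ = α₁·K2/[H⁺] = 0.1281
α₁ + 2α₂ = 1.1219
CA = 1.1219 × 2.34 = 2.63 mmol/kg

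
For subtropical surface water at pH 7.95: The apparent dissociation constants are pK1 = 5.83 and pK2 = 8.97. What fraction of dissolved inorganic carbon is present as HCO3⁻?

α₁ = 0.907

α₁ = 1 / (1 + [H⁺]/K1 + K2/[H⁺]) = 1 / (1 + 10^-2.12 + 10^-1.02)
   = 1 / (1 + 0.0075858 + 0.095499) = 1/1.1031 = 0.9065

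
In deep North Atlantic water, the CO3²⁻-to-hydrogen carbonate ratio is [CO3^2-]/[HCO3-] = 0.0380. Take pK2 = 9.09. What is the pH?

pH = 7.67

From K2 = [H⁺][CO3^2-]/[HCO3-]:  pH = pK2 + log₁₀([CO3^2-]/[HCO3-])
log₁₀(0.0380) = -1.420
pH = 9.09 + (-1.420) = 7.67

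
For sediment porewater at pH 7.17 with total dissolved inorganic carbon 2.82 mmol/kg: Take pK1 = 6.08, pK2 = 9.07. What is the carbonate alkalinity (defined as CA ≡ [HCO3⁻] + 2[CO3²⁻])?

CA = [HCO3⁻] + 2[CO3²⁻] = (α₁ + 2α₂)·DIC
At pH 7.17: [H⁺]/K1 = 10^-1.09 = 0.081283, K2/[H⁺] = 10^-1.90 = 0.012589
α₁ = 1/(1 + 0.081283 + 0.012589) = 1/1.0939 = 0.9142; α₂ = α₁·K2/[H⁺] = 0.01151
α₁ + 2α₂ = 0.9372
CA = 0.9372 × 2.82 = 2.64 mmol/kg

CA = 2.64 mmol/kg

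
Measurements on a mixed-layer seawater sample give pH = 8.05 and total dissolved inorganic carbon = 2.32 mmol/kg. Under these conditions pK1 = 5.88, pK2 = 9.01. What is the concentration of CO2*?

α₀ = 1 / (1 + K1/[H⁺] + K1K2/[H⁺]²) = 1 / (1 + 10^+2.17 + 10^+1.21)
   = 1 / (1 + 147.91 + 16.218) = 1/165.13 = 0.006056
[CO2*] = α₀ × DIC = 0.006056 × 2.32 = 0.0140 mmol/kg = 14.0 μmol/kg

[CO2*] = 14.0 μmol/kg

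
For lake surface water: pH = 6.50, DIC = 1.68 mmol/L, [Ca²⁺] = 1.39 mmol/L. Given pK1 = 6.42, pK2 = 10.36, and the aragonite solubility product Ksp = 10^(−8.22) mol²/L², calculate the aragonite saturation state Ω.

α₂ = 1 / (1 + [H⁺]/K2 + [H⁺]²/(K1K2)) = 1 / (1 + 10^+3.86 + 10^+3.78)
   = 1 / (1 + 7244.4 + 6025.6) = 1/1.3271×10^4 = 7.535×10^-5
[CO3²⁻] = α₂ × DIC = 7.535×10^-5 × 1.68 = 0.0001266 mmol/L = 0.1266 μmol/L
Ksp = 10^(−8.22) = 6.026×10^-9
Ω = [Ca²⁺][CO3²⁻]/Ksp = (1.39×10^-3)(1.266×10^-7) / 6.026×10^-9 = 0.0292

Ω = 0.0292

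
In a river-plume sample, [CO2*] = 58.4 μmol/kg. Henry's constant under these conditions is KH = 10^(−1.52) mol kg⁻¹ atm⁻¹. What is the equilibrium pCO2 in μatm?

KH = 10^(−1.52) = 3.020×10^-2 mol kg⁻¹ atm⁻¹
pCO2 = [CO2*]/KH = 58.4×10^-6 / 3.020×10^-2 = 1.93×10^-3 atm = 1930 μatm

pCO2 = 1930 μatm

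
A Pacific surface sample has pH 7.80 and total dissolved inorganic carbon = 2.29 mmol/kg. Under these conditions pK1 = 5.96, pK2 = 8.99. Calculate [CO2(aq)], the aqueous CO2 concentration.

[CO2*] = 0.0307 mmol/kg

α₀ = 1 / (1 + K1/[H⁺] + K1K2/[H⁺]²) = 1 / (1 + 10^+1.84 + 10^+0.65)
   = 1 / (1 + 69.183 + 4.4668) = 1/74.650 = 0.01340
[CO2*] = α₀ × DIC = 0.01340 × 2.29 = 0.0307 mmol/kg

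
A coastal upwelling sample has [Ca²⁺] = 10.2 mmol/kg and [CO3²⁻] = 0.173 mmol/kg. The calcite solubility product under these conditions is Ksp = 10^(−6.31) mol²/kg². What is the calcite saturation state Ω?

Ω = 3.60

Ksp = 10^(−6.31) = 4.898×10^-7
Ω = [Ca²⁺][CO3²⁻]/Ksp = (10.2×10^-3)(0.173×10^-3) / 4.898×10^-7 = 3.60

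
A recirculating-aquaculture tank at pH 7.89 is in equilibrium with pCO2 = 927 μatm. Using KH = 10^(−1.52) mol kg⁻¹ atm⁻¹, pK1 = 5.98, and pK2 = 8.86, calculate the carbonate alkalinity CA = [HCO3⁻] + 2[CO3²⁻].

[CO2*] = KH · pCO2 = 10^(−1.52) × 927×10^-6 = 2.799×10^-5 mol/kg
α₀ = 1/(1 + K1/[H⁺] + K1K2/[H⁺]²) = 1/(1 + 10^+1.91 + 10^+0.94) = 0.01099
DIC = [CO2*]/α₀ = 2.799×10^-5 / 0.01099 = 2.547 mmol/kg
CA = (α₁ + 2α₂)·DIC = (0.8933 + 2×0.09572) × 2.547 = 2.76 mmol/kg

CA = 2.76 mmol/kg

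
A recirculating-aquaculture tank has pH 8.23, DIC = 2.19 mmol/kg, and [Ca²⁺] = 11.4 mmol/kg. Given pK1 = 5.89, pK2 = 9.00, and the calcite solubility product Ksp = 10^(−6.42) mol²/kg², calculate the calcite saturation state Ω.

α₂ = 1 / (1 + [H⁺]/K2 + [H⁺]²/(K1K2)) = 1 / (1 + 10^+0.77 + 10^-1.57)
   = 1 / (1 + 5.8884 + 0.026915) = 1/6.9154 = 0.1446
[CO3²⁻] = α₂ × DIC = 0.1446 × 2.19 = 0.3167 mmol/kg
Ksp = 10^(−6.42) = 3.802×10^-7
Ω = [Ca²⁺][CO3²⁻]/Ksp = (11.4×10^-3)(3.167×10^-4) / 3.802×10^-7 = 9.50

Ω = 9.50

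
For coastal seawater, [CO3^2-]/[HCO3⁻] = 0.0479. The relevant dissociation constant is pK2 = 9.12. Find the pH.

From K2 = [H⁺][CO3^2-]/[HCO3⁻]:  pH = pK2 + log₁₀([CO3^2-]/[HCO3⁻])
log₁₀(0.0479) = -1.320
pH = 9.12 + (-1.320) = 7.80

pH = 7.80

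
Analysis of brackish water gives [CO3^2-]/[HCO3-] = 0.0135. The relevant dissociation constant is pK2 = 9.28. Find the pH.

pH = 7.41

From K2 = [H⁺][CO3^2-]/[HCO3-]:  pH = pK2 + log₁₀([CO3^2-]/[HCO3-])
log₁₀(0.0135) = -1.870
pH = 9.28 + (-1.870) = 7.41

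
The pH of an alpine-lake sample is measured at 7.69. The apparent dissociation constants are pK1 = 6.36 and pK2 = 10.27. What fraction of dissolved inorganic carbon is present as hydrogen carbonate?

α₁ = 0.953

α₁ = 1 / (1 + [H⁺]/K1 + K2/[H⁺]) = 1 / (1 + 10^-1.33 + 10^-2.58)
   = 1 / (1 + 0.046774 + 0.0026303) = 1/1.0494 = 0.9529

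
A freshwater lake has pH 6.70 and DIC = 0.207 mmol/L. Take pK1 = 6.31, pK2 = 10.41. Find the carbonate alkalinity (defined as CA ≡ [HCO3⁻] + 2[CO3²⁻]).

CA = [HCO3⁻] + 2[CO3²⁻] = (α₁ + 2α₂)·DIC
At pH 6.70: [H⁺]/K1 = 10^-0.39 = 0.40738, K2/[H⁺] = 10^-3.71 = 0.00019498
α₁ = 1/(1 + 0.40738 + 0.00019498) = 1/1.4076 = 0.7104; α₂ = α₁·K2/[H⁺] = 0.0001385
α₁ + 2α₂ = 0.7107
CA = 0.7107 × 0.207 = 0.147 mmol/L

CA = 0.147 mmol/L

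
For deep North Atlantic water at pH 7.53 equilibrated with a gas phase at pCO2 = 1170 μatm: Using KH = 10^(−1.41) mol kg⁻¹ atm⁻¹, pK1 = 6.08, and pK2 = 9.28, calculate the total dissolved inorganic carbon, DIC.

DIC = 1.35 mmol/kg

[CO2*] = KH · pCO2 = 10^(−1.41) × 1170×10^-6 = 4.552×10^-5 mol/kg
α₀ = 1/(1 + K1/[H⁺] + K1K2/[H⁺]²) = 1/(1 + 10^+1.45 + 10^-0.30) = 0.03369
DIC = [CO2*]/α₀ = 4.552×10^-5 / 0.03369 = 1.35 mmol/kg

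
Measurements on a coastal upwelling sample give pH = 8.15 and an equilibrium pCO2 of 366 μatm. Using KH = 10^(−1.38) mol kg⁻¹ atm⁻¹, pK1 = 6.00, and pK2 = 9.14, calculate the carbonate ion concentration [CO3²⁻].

[CO2*] = KH · pCO2 = 10^(−1.38) × 366×10^-6 = 1.526×10^-5 mol/kg
α₀ = 1/(1 + K1/[H⁺] + K1K2/[H⁺]²) = 1/(1 + 10^+2.15 + 10^+1.16) = 0.006381
DIC = [CO2*]/α₀ = 1.526×10^-5 / 0.006381 = 2.391 mmol/kg
[CO3²⁻] = α₂·DIC; α₂ = 0.09224, so [CO3²⁻] = 0.09224 × 2.391 = 0.221 mmol/kg

[CO3²⁻] = 0.221 mmol/kg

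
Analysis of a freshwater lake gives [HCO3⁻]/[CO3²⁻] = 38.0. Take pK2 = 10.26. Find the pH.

From K2 = [H⁺][CO3²⁻]/[HCO3⁻]:  pH = pK2 − log₁₀([HCO3⁻]/[CO3²⁻])
log₁₀(38.0) = +1.580
pH = 10.26 − (+1.580) = 8.68

pH = 8.68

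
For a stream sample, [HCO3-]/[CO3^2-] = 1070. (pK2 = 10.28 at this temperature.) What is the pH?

From K2 = [H⁺][CO3^2-]/[HCO3-]:  pH = pK2 − log₁₀([HCO3-]/[CO3^2-])
log₁₀(1070) = +3.029
pH = 10.28 − (+3.029) = 7.25

pH = 7.25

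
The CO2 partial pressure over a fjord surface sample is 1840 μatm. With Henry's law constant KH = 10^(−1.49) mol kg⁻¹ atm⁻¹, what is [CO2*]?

KH = 10^(−1.49) = 3.236×10^-2 mol kg⁻¹ atm⁻¹
[CO2*] = KH · pCO2 = 3.236×10^-2 × 1840×10^-6 atm = 5.95×10^-5 mol/kg

[CO2*] = 59.5 μmol/kg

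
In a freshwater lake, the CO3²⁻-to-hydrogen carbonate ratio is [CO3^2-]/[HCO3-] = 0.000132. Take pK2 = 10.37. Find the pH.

pH = 6.49

From K2 = [H⁺][CO3^2-]/[HCO3-]:  pH = pK2 + log₁₀([CO3^2-]/[HCO3-])
log₁₀(0.000132) = -3.879
pH = 10.37 + (-3.879) = 6.49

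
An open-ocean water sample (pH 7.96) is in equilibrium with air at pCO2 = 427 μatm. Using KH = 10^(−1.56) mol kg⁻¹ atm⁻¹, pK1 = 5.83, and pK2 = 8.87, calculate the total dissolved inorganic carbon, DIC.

[CO2*] = KH · pCO2 = 10^(−1.56) × 427×10^-6 = 1.176×10^-5 mol/kg
α₀ = 1/(1 + K1/[H⁺] + K1K2/[H⁺]²) = 1/(1 + 10^+2.13 + 10^+1.22) = 0.006558
DIC = [CO2*]/α₀ = 1.176×10^-5 / 0.006558 = 1.79 mmol/kg

DIC = 1.79 mmol/kg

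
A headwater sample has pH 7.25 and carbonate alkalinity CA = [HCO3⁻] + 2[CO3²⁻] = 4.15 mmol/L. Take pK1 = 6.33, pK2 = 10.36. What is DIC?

DIC = 4.64 mmol/L

CA = [HCO3⁻] + 2[CO3²⁻] = (α₁ + 2α₂)·DIC
At pH 7.25: [H⁺]/K1 = 10^-0.92 = 0.12023, K2/[H⁺] = 10^-3.11 = 0.00077625
α₁ = 1/(1 + 0.12023 + 0.00077625) = 1/1.1210 = 0.8921; α₂ = α₁·K2/[H⁺] = 0.0006925
α₁ + 2α₂ = 0.8934
DIC = CA / (α₁ + 2α₂) = 4.15 / 0.8934 = 4.64 mmol/L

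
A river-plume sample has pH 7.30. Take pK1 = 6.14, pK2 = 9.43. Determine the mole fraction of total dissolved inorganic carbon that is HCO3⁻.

α₁ = 1 / (1 + [H⁺]/K1 + K2/[H⁺]) = 1 / (1 + 10^-1.16 + 10^-2.13)
   = 1 / (1 + 0.069183 + 0.0074131) = 1/1.0766 = 0.9289

α₁ = 0.929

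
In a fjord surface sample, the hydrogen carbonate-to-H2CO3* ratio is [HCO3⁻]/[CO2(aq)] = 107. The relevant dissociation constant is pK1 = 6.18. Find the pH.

pH = 8.21

From K1 = [H⁺][HCO3⁻]/[CO2(aq)]:  pH = pK1 + log₁₀([HCO3⁻]/[CO2(aq)])
log₁₀(107) = +2.029
pH = 6.18 + (+2.029) = 8.21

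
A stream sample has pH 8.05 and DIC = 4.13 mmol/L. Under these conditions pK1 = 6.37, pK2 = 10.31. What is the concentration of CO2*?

α₀ = 1 / (1 + K1/[H⁺] + K1K2/[H⁺]²) = 1 / (1 + 10^+1.68 + 10^-0.58)
   = 1 / (1 + 47.863 + 0.26303) = 1/49.126 = 0.02036
[CO2*] = α₀ × DIC = 0.02036 × 4.13 = 0.0841 mmol/L

[CO2*] = 0.0841 mmol/L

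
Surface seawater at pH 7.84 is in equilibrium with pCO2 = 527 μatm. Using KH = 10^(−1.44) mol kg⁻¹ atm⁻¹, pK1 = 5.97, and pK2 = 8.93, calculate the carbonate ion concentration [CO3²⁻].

[CO3²⁻] = 0.115 mmol/kg

[CO2*] = KH · pCO2 = 10^(−1.44) × 527×10^-6 = 1.913×10^-5 mol/kg
α₀ = 1/(1 + K1/[H⁺] + K1K2/[H⁺]²) = 1/(1 + 10^+1.87 + 10^+0.78) = 0.01232
DIC = [CO2*]/α₀ = 1.913×10^-5 / 0.01232 = 1.553 mmol/kg
[CO3²⁻] = α₂·DIC; α₂ = 0.07425, so [CO3²⁻] = 0.07425 × 1.553 = 0.115 mmol/kg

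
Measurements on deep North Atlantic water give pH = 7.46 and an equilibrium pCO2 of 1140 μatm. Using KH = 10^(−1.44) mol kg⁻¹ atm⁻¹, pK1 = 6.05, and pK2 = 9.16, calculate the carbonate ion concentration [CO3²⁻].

[CO3²⁻] = 0.0212 mmol/kg

[CO2*] = KH · pCO2 = 10^(−1.44) × 1140×10^-6 = 4.139×10^-5 mol/kg
α₀ = 1/(1 + K1/[H⁺] + K1K2/[H⁺]²) = 1/(1 + 10^+1.41 + 10^-0.29) = 0.03674
DIC = [CO2*]/α₀ = 4.139×10^-5 / 0.03674 = 1.127 mmol/kg
[CO3²⁻] = α₂·DIC; α₂ = 0.01884, so [CO3²⁻] = 0.01884 × 1.127 = 0.0212 mmol/kg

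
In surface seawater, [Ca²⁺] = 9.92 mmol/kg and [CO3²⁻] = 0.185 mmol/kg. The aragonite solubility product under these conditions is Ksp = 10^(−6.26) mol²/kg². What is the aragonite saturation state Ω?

Ksp = 10^(−6.26) = 5.495×10^-7
Ω = [Ca²⁺][CO3²⁻]/Ksp = (9.92×10^-3)(0.185×10^-3) / 5.495×10^-7 = 3.34

Ω = 3.34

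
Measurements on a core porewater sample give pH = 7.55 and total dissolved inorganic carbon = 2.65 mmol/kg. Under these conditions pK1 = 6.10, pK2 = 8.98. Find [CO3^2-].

[CO3²⁻] = 0.0918 mmol/kg

α₂ = 1 / (1 + [H⁺]/K2 + [H⁺]²/(K1K2)) = 1 / (1 + 10^+1.43 + 10^-0.02)
   = 1 / (1 + 26.915 + 0.95499) = 1/28.870 = 0.03464
[CO3²⁻] = α₂ × DIC = 0.03464 × 2.65 = 0.0918 mmol/kg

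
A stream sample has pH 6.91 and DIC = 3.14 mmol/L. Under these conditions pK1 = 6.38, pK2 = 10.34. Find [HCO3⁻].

[HCO3⁻] = 2.42 mmol/L

α₁ = 1 / (1 + [H⁺]/K1 + K2/[H⁺]) = 1 / (1 + 10^-0.53 + 10^-3.43)
   = 1 / (1 + 0.29512 + 0.00037154) = 1/1.2955 = 0.7719
[HCO3⁻] = α₁ × DIC = 0.7719 × 3.14 = 2.42 mmol/L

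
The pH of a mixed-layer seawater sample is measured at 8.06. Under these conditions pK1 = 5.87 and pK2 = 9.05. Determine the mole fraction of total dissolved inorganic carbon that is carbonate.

α₂ = 0.0923

α₂ = 1 / (1 + [H⁺]/K2 + [H⁺]²/(K1K2)) = 1 / (1 + 10^+0.99 + 10^-1.20)
   = 1 / (1 + 9.7724 + 0.063096) = 1/10.835 = 0.09229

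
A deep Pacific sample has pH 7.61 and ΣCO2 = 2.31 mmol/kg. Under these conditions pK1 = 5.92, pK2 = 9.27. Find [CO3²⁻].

[CO3²⁻] = 0.0485 mmol/kg

α₂ = 1 / (1 + [H⁺]/K2 + [H⁺]²/(K1K2)) = 1 / (1 + 10^+1.66 + 10^-0.03)
   = 1 / (1 + 45.709 + 0.93325) = 1/47.642 = 0.02099
[CO3²⁻] = α₂ × DIC = 0.02099 × 2.31 = 0.0485 mmol/kg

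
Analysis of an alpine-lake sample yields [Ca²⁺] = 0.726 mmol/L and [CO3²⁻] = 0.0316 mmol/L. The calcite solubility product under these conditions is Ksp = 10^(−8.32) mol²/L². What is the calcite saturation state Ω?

Ksp = 10^(−8.32) = 4.786×10^-9
Ω = [Ca²⁺][CO3²⁻]/Ksp = (0.726×10^-3)(0.0316×10^-3) / 4.786×10^-9 = 4.79

Ω = 4.79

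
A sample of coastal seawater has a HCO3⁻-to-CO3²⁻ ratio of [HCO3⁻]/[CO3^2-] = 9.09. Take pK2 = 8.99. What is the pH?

From K2 = [H⁺][CO3^2-]/[HCO3⁻]:  pH = pK2 − log₁₀([HCO3⁻]/[CO3^2-])
log₁₀(9.09) = +0.959
pH = 8.99 − (+0.959) = 8.03

pH = 8.03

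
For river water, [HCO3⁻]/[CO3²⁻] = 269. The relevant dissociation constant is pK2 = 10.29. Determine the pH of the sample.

pH = 7.86

From K2 = [H⁺][CO3²⁻]/[HCO3⁻]:  pH = pK2 − log₁₀([HCO3⁻]/[CO3²⁻])
log₁₀(269) = +2.430
pH = 10.29 − (+2.430) = 7.86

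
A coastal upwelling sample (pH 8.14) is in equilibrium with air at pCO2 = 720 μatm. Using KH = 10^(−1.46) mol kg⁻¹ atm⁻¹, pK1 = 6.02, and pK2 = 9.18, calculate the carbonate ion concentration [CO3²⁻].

[CO3²⁻] = 0.300 mmol/kg

[CO2*] = KH · pCO2 = 10^(−1.46) × 720×10^-6 = 2.497×10^-5 mol/kg
α₀ = 1/(1 + K1/[H⁺] + K1K2/[H⁺]²) = 1/(1 + 10^+2.12 + 10^+1.08) = 0.006904
DIC = [CO2*]/α₀ = 2.497×10^-5 / 0.006904 = 3.616 mmol/kg
[CO3²⁻] = α₂·DIC; α₂ = 0.08300, so [CO3²⁻] = 0.08300 × 3.616 = 0.300 mmol/kg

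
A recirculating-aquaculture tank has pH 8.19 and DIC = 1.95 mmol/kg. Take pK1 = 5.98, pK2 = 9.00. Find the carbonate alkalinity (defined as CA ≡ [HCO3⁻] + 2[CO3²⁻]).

CA = [HCO3⁻] + 2[CO3²⁻] = (α₁ + 2α₂)·DIC
At pH 8.19: [H⁺]/K1 = 10^-2.21 = 0.0061660, K2/[H⁺] = 10^-0.81 = 0.15488
α₁ = 1/(1 + 0.0061660 + 0.15488) = 1/1.1610 = 0.8613; α₂ = α₁·K2/[H⁺] = 0.1334
α₁ + 2α₂ = 1.1281
CA = 1.1281 × 1.95 = 2.20 mmol/kg

CA = 2.20 mmol/kg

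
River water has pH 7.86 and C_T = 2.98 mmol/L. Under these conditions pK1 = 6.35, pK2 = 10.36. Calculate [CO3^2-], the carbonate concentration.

[CO3²⁻] = 9.11 μmol/L

α₂ = 1 / (1 + [H⁺]/K2 + [H⁺]²/(K1K2)) = 1 / (1 + 10^+2.50 + 10^+0.99)
   = 1 / (1 + 316.23 + 9.7724) = 1/327.00 = 0.003058
[CO3²⁻] = α₂ × DIC = 0.003058 × 2.98 = 0.00911 mmol/L = 9.11 μmol/L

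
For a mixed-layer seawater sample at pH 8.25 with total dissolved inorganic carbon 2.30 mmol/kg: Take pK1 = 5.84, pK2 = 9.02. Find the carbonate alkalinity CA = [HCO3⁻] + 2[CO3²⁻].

CA = [HCO3⁻] + 2[CO3²⁻] = (α₁ + 2α₂)·DIC
At pH 8.25: [H⁺]/K1 = 10^-2.41 = 0.0038905, K2/[H⁺] = 10^-0.77 = 0.16982
α₁ = 1/(1 + 0.0038905 + 0.16982) = 1/1.1737 = 0.8520; α₂ = α₁·K2/[H⁺] = 0.1447
α₁ + 2α₂ = 1.1414
CA = 1.1414 × 2.30 = 2.63 mmol/kg

CA = 2.63 mmol/kg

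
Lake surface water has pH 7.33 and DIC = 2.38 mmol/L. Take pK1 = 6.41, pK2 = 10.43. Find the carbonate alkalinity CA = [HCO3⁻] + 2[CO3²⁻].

CA = [HCO3⁻] + 2[CO3²⁻] = (α₁ + 2α₂)·DIC
At pH 7.33: [H⁺]/K1 = 10^-0.92 = 0.12023, K2/[H⁺] = 10^-3.10 = 0.00079433
α₁ = 1/(1 + 0.12023 + 0.00079433) = 1/1.1210 = 0.8920; α₂ = α₁·K2/[H⁺] = 0.0007086
α₁ + 2α₂ = 0.8935
CA = 0.8935 × 2.38 = 2.13 mmol/L

CA = 2.13 mmol/L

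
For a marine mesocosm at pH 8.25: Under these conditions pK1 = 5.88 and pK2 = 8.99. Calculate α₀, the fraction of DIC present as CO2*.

α₀ = 0.00360

α₀ = 1 / (1 + K1/[H⁺] + K1K2/[H⁺]²) = 1 / (1 + 10^+2.37 + 10^+1.63)
   = 1 / (1 + 234.42 + 42.658) = 1/278.08 = 0.003596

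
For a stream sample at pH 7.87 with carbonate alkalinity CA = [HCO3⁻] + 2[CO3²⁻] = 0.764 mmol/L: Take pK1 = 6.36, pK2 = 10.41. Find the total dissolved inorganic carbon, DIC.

CA = [HCO3⁻] + 2[CO3²⁻] = (α₁ + 2α₂)·DIC
At pH 7.87: [H⁺]/K1 = 10^-1.51 = 0.030903, K2/[H⁺] = 10^-2.54 = 0.0028840
α₁ = 1/(1 + 0.030903 + 0.0028840) = 1/1.0338 = 0.9673; α₂ = α₁·K2/[H⁺] = 0.002790
α₁ + 2α₂ = 0.9729
DIC = CA / (α₁ + 2α₂) = 0.764 / 0.9729 = 0.785 mmol/L

DIC = 0.785 mmol/L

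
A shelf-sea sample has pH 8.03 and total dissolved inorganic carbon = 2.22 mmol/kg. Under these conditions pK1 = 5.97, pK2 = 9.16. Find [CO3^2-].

α₂ = 1 / (1 + [H⁺]/K2 + [H⁺]²/(K1K2)) = 1 / (1 + 10^+1.13 + 10^-0.93)
   = 1 / (1 + 13.490 + 0.11749) = 1/14.607 = 0.06846
[CO3²⁻] = α₂ × DIC = 0.06846 × 2.22 = 0.152 mmol/kg

[CO3²⁻] = 0.152 mmol/kg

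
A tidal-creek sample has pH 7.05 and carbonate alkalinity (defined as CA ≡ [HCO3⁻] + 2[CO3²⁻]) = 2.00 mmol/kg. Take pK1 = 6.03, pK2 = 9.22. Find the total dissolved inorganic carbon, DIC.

CA = [HCO3⁻] + 2[CO3²⁻] = (α₁ + 2α₂)·DIC
At pH 7.05: [H⁺]/K1 = 10^-1.02 = 0.095499, K2/[H⁺] = 10^-2.17 = 0.0067608
α₁ = 1/(1 + 0.095499 + 0.0067608) = 1/1.1023 = 0.9072; α₂ = α₁·K2/[H⁺] = 0.006134
α₁ + 2α₂ = 0.9195
DIC = CA / (α₁ + 2α₂) = 2.00 / 0.9195 = 2.18 mmol/kg

DIC = 2.18 mmol/kg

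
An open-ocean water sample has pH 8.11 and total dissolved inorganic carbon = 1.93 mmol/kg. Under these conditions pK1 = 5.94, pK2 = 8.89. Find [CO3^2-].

α₂ = 1 / (1 + [H⁺]/K2 + [H⁺]²/(K1K2)) = 1 / (1 + 10^+0.78 + 10^-1.39)
   = 1 / (1 + 6.0256 + 0.040738) = 1/7.0663 = 0.1415
[CO3²⁻] = α₂ × DIC = 0.1415 × 1.93 = 0.273 mmol/kg

[CO3²⁻] = 0.273 mmol/kg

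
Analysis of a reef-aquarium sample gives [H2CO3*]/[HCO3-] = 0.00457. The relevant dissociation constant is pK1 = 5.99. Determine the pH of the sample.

From K1 = [H⁺][HCO3-]/[H2CO3*]:  pH = pK1 − log₁₀([H2CO3*]/[HCO3-])
log₁₀(0.00457) = -2.340
pH = 5.99 − (-2.340) = 8.33

pH = 8.33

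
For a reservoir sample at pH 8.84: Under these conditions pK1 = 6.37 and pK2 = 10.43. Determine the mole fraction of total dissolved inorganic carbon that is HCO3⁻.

α₁ = 1 / (1 + [H⁺]/K1 + K2/[H⁺]) = 1 / (1 + 10^-2.47 + 10^-1.59)
   = 1 / (1 + 0.0033884 + 0.025704) = 1/1.0291 = 0.9717

α₁ = 0.972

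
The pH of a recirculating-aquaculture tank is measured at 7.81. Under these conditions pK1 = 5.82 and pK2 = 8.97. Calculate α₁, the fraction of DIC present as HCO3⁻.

α₁ = 1 / (1 + [H⁺]/K1 + K2/[H⁺]) = 1 / (1 + 10^-1.99 + 10^-1.16)
   = 1 / (1 + 0.010233 + 0.069183) = 1/1.0794 = 0.9264

α₁ = 0.926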